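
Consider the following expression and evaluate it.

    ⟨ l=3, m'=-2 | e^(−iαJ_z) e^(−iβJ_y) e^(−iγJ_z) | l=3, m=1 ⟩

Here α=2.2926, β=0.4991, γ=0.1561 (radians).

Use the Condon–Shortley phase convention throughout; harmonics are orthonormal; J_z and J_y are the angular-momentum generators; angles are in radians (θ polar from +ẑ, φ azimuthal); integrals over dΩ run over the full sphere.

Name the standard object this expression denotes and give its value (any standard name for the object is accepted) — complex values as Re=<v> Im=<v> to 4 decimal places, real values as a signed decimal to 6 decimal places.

This is a Wigner D-matrix element — the rotation-matrix element ⟨l m'| R(α,β,γ) |l m⟩ in the angular-momentum basis.
Split into d^3_{-2,1}(β=0.4991) × two z-phases.
Half-angle: c=0.969024, s=0.246968. N=√(1·120·24·2)=75.894664
The bounds max(0,m−m')=3 and min(l+m,l−m')=4 give 2 terms
  k=3: (−1)^0·75.8947/(12)·0.9690^3·0.2470^3 = +0.086687
  k=4: (−1)^1·75.8947/(24)·0.9690^1·0.2470^5 = -0.002815
d^3_{-2,1}(0.4991) = +0.086687 -0.002815 = +0.083872
D = (-0.126846-0.991922i)·(+0.083872)·(+0.987841-0.155467i) = -0.023443-0.080529i

Wigner D-matrix element, Re=-0.0234 Im=-0.0805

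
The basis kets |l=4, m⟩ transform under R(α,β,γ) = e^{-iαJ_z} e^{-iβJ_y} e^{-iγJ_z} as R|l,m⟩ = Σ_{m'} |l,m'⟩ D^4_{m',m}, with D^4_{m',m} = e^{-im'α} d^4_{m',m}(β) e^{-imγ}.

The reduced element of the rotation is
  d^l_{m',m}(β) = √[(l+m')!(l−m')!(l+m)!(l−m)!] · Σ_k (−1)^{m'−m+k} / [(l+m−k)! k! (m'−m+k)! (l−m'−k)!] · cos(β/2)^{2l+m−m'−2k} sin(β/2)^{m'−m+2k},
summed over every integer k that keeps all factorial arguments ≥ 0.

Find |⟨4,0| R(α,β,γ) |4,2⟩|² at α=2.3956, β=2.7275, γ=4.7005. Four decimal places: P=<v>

P=0.0970

First d^4_{0,2}(β=2.7275), then the phase factors e^{-i(0)α} and e^{-i(2)γ}:
c=cos(2.727500/2)=0.205570, s=sin(2.727500/2)=0.978642; N=√[24·24·720·2]=910.735966
Admissible k: 2..4 (factorial args all ≥0)
  k=2: (−1)^0·910.7360/(96)·0.2056^6·0.9786^2 = +0.000686
  k=3: (−1)^1·910.7360/(36)·0.2056^4·0.9786^4 = -0.041441
  k=4: (−1)^2·910.7360/(96)·0.2056^2·0.9786^6 = +0.352197
d^4_{0,2}(2.7275) = +0.000686 -0.041441 +0.352197 = +0.311442
|D^4_{0,2}|² = |d^4_{0,2}(β)|² = (+0.311442)² = 0.096996 (the z-rotation phases have unit modulus)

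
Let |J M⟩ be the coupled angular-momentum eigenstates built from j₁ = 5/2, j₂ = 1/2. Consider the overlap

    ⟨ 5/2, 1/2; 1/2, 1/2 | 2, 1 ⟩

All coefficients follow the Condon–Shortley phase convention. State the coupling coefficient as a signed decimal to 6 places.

j₁+j₂−J=1  J+j₁−j₂=4  J−j₁+j₂=0  j₁+j₂+J+1=6
(j₁±m₁, j₂±m₂, J±M) = (3,2,1,0,3,1)
P² = 12
sum k=1..1:
  [1] −1/6 = -1/6
S = -1/6
C² = P²·S² = 1/3 ; C = -0.577350

-0.577350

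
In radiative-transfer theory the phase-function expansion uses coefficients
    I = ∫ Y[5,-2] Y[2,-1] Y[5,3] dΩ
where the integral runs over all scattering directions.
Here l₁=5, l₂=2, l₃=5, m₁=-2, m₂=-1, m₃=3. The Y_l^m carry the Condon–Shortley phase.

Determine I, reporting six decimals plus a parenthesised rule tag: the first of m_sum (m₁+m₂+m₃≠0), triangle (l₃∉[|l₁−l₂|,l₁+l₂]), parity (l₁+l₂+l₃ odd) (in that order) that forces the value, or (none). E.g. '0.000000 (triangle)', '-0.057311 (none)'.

-0.161739 (none)

m-sum 0 ✓  L=12 even ✓  3≤5≤7 ✓
Π(2lᵢ+1) = 11×5×11 = 605
triangle coeff Δ(5,2,5) = 1/38610
Σ_t [0,2]: t=0:+1/2880 t=1:−1/576 t=2:+1/2880 = -1/960
(3j)²=10/429 [(5 2 5; 0 0 0)], sign=+1
Σ_t [0,1]: t=0:+1/10080 t=1:−1/2880 = -1/4032
(3j)²=10/429 [(5 2 5; -2 -1 3)], sign=-1
⇒ 4πI² = 500/1521
I = (-1)√(500/1521/(4π)) = -0.16173926
No selection rule forces the value: the integral is nonzero (none).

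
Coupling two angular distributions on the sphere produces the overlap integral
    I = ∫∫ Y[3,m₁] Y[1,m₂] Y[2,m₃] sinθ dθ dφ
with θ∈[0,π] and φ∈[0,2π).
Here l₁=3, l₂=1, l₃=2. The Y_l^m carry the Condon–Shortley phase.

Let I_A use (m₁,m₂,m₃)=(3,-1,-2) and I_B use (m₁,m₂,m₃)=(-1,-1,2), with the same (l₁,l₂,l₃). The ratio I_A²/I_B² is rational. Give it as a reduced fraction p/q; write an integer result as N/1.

15/1

l's match ⇒ only the (l;m) 3-j factors differ between A and B.
A: triangle coeff Δ(3,1,2) = 1/105; Σ_t [0,0]: t=0:+1/48 = 1/48; (3j)²=1/7 [(3 1 2; 3 -1 -2)], sign=+1
B: triangle coeff Δ(3,1,2) = 1/105; Σ_t [0,0]: t=0:+1/48 = 1/48; (3j)²=1/105 [(3 1 2; -1 -1 2)], sign=+1
I_A²/I_B² = (1/7)/(1/105) = 15/1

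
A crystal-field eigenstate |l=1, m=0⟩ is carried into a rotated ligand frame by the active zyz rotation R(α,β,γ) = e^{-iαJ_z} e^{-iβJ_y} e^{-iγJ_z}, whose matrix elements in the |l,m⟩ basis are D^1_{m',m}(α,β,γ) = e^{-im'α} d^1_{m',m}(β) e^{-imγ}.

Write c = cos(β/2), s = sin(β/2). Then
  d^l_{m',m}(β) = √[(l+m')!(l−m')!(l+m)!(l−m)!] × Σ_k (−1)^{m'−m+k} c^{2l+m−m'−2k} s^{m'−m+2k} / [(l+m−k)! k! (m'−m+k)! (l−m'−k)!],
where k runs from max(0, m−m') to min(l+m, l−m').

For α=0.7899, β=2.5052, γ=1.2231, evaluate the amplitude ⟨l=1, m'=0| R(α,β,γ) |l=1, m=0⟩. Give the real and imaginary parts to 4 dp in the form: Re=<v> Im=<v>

Re=-0.8042 Im=0.0000

D^1_{0,0}(0.7899,2.5052,1.2231) = e^{-i·0·0.7899}·d^1_{0,0}(2.5052)·e^{-i·0·1.2231}. Compute d first:
Half-angle: c=0.312854, s=0.949801. N=√(1·1·1·1)=1.000000
k: max(0,(0)−(0))=0 … min(1+(0),1−(0))=1
  k=0: (−1)^0·1.0000/(1)·0.3129^2·0.9498^0 = +0.097878
  k=1: (−1)^1·1.0000/(1)·0.3129^0·0.9498^2 = -0.902122
d^1_{0,0}(2.5052) = +0.097878 -0.902122 = -0.804245
Phases: e^{-i·(0)·0.7899}=+1.000000+0.000000i, e^{-i·(0)·1.2231}=+1.000000+0.000000i ⇒ D=-0.804245+0.000000i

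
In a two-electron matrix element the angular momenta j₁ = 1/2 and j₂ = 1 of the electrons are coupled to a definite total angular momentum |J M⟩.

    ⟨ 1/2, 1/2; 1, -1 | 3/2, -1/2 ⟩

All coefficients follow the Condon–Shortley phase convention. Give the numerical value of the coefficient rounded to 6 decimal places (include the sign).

j₁+j₂−J=0  J+j₁−j₂=1  J−j₁+j₂=2  j₁+j₂+J+1=4
(j₁±m₁, j₂±m₂, J±M) = (1,0,0,2,1,2)
P² = 4/3
sum k=0..0:
  [0] +1/2 = 1/2
S = 1/2
C² = P²·S² = 1/3 ; C = +0.577350

+0.577350  (= +√(1/3))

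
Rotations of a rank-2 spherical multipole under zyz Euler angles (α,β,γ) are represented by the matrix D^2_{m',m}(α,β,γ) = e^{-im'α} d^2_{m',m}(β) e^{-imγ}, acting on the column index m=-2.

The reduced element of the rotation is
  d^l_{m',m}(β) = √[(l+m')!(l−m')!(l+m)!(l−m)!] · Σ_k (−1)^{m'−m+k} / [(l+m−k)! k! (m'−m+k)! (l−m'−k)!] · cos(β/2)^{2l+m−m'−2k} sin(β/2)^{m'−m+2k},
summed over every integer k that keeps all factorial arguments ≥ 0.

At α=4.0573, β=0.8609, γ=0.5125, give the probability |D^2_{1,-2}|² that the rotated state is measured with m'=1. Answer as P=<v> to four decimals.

P=0.0174

D^2_{1,-2}(4.0573,0.8609,0.5125) = e^{-i·1·4.0573}·d^2_{1,-2}(0.8609)·e^{-i·-2·0.5125}. Compute d first:
Half-angle: c=0.908778, s=0.417280. N=√(6·1·1·24)=12.000000
Admissible k: 0..0 (factorial args all ≥0)
  k=0: (−1)^3·12.0000/(6)·0.9088^1·0.4173^3 = -0.132060
d^2_{1,-2}(0.8609) = -0.132060
|D^2_{1,-2}|² = |d^2_{1,-2}(β)|² = (-0.132060)² = 0.017440 (the z-rotation phases have unit modulus)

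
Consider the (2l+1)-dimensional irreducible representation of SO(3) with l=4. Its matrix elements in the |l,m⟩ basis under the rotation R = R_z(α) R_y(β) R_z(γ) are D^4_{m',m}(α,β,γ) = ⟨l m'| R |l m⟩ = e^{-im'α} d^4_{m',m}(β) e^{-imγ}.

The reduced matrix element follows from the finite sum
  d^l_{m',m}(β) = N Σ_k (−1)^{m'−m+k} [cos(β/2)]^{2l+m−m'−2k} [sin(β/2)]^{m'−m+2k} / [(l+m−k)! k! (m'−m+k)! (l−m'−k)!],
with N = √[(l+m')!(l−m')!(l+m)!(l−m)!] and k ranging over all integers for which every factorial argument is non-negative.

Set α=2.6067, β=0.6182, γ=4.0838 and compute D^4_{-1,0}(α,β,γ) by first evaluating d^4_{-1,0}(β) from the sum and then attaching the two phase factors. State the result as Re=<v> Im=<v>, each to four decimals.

Split into d^4_{-1,0}(β=0.6182) × two z-phases.
Half-angle: c=0.952608, s=0.304201. N=√(6·120·24·24)=643.987578
k∈{1,2,3,4} keeps every argument non-negative
  k=1: (−1)^0·643.9876/(144)·0.9526^7·0.3042^1 = +0.968445
  k=2: (−1)^1·643.9876/(24)·0.9526^5·0.3042^3 = -0.592544
  k=3: (−1)^2·643.9876/(24)·0.9526^3·0.3042^5 = +0.060425
  k=4: (−1)^3·643.9876/(144)·0.9526^1·0.3042^7 = -0.001027
d^4_{-1,0}(0.6182) = +0.968445 -0.592544 +0.060425 -0.001027 = +0.435299
Attach z-rotation phases: D = e^{-i(-1)(2.6067)}·(+0.435299)·e^{-i(0)(4.0838)} = -0.374498+0.221893i

Re=-0.3745 Im=0.2219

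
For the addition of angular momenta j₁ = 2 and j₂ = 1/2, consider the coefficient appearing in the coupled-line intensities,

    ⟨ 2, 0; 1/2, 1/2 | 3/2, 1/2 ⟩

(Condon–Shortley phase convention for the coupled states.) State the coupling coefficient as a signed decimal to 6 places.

j₁+j₂−J=1  J+j₁−j₂=3  J−j₁+j₂=0  j₁+j₂+J+1=5
(j₁±m₁, j₂±m₂, J±M) = (2,2,1,0,2,1)
P² = 8/5
sum k=1..1:
  [1] −1/2 = -1/2
S = -1/2
C² = P²·S² = 2/5 ; C = -0.632456

−√(2/5) ≈ -0.632456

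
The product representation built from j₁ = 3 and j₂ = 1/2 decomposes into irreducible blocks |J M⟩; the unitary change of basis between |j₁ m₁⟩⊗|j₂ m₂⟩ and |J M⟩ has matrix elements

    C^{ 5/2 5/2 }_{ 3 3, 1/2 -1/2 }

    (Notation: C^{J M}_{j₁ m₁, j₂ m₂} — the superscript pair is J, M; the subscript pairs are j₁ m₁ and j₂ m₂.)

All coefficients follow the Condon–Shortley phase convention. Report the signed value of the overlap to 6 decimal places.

√[6·1!5!0!/7! · 6!0!0!1!5!0!] = √(86400/7)
  +(−1)^0/∏(0,1,0,0,5,0)! = 1/120  (running 1/120)
⟨..|..⟩ = √(86400/7)·(1/120) = +0.925820

+0.925820  (= +√(6/7))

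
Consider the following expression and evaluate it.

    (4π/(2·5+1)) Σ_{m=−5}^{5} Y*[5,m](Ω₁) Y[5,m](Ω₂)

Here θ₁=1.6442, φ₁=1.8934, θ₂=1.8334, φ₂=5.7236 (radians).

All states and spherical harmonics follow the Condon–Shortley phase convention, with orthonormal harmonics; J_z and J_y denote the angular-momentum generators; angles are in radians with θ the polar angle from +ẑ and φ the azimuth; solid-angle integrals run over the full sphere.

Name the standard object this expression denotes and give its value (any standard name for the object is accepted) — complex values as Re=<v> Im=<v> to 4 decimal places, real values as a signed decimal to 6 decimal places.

Legendre polynomial (addition theorem), +0.397259

This sum is the spherical-harmonic addition theorem: it equals the Legendre polynomial P_l(cos γ) of the angle γ between the two directions.
Summing Y*_{l m}(θ₁,φ₁)·Y_{l m}(θ₂,φ₂) over m ∈ [−5, 5]; prefactor 4π/(2·5+1) = 1.142397:
  m=-5: Y*=-0.457508-0.019328i  Y=-0.367049+0.131355i  product +0.170467-0.053001i
  m=-4: Y*=-0.029467-0.102326i  Y=+0.205150-0.260255i  product -0.032676-0.013323i
  m=-3: Y*=-0.268958+0.185185i  Y=+0.013210-0.121886i  product +0.019019+0.035229i
  m=-2: Y*=-0.097177-0.073142i  Y=+0.142867+0.294534i  product +0.007659-0.039072i
  m=-1: Y*=-0.093704+0.280315i  Y=+0.039819+0.024942i  product -0.010723+0.008825i
  m=+0: Y*=-0.125440-0.000000i  Y=-0.320867+0.000000i  product +0.040249+0.000000i
  m=+1: Y*=+0.093704+0.280315i  Y=-0.039819+0.024942i  product -0.010723-0.008825i
  m=+2: Y*=-0.097177+0.073142i  Y=+0.142867-0.294534i  product +0.007659+0.039072i
  m=+3: Y*=+0.268958+0.185185i  Y=-0.013210-0.121886i  product +0.019019-0.035229i
  m=+4: Y*=-0.029467+0.102326i  Y=+0.205150+0.260255i  product -0.032676+0.013323i
  m=+5: Y*=+0.457508-0.019328i  Y=+0.367049+0.131355i  product +0.170467+0.053001i
Accumulated sum +0.347742+0.000000i; after 4π/(2l+1) scaling, +0.397259+0.000000i ⇒ P_5 = 0.397259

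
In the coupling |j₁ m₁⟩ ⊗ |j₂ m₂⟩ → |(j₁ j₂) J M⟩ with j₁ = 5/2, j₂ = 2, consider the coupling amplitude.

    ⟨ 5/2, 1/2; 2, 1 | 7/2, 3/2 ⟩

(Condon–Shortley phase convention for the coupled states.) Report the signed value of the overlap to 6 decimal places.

triangle: 1!×4!×3!/9! = 144/362880
(j±m)!: 3!×2!×3!×1!×5!×2! = 17280
prefactor² = (2J+1)×Δ×N² = 384/7
  k=0: +1/(0!×1!×2!×3!×2!×0!) = 1/24
  k=1: −1/(1!×0!×1!×2!×3!×1!) = -1/12
Σ = -1/24  ⇒  CG² = 384/7×(-1/24)² = 2/21
CG = −√(2/21) = -0.308607

-0.308607  (= −√(2/21))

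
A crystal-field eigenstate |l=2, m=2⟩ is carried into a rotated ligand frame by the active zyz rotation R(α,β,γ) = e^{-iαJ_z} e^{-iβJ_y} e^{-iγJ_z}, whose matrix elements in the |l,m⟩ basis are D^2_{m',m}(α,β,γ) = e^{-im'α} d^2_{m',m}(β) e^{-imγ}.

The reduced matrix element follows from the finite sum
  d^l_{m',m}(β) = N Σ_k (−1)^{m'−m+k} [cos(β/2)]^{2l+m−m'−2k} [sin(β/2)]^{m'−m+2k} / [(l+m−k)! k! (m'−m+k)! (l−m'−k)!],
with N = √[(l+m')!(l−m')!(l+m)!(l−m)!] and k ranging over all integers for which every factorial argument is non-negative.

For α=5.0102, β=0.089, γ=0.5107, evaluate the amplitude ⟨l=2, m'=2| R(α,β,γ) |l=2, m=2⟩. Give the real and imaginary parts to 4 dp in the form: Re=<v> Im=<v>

D^2_{2,2}(5.0102,0.0890,0.5107) = e^{-i·2·5.0102}·d^2_{2,2}(0.0890)·e^{-i·2·0.5107}. Compute d first:
Half-angle: c=0.999010, s=0.044485. N=√(24·1·24·1)=24.000000
The bounds max(0,m−m')=0 and min(l+m,l−m')=0 give 1 term
  k=0: (−1)^0·24.0000/(24)·0.9990^4·0.0445^0 = +0.996046
d^2_{2,2}(0.0890) = +0.996046
Phases: e^{-i·(2)·5.0102}=-0.827800+0.561024i, e^{-i·(2)·0.5107}=+0.522172-0.852840i ⇒ D=+0.046027+0.994982i

Re=0.0460 Im=0.9950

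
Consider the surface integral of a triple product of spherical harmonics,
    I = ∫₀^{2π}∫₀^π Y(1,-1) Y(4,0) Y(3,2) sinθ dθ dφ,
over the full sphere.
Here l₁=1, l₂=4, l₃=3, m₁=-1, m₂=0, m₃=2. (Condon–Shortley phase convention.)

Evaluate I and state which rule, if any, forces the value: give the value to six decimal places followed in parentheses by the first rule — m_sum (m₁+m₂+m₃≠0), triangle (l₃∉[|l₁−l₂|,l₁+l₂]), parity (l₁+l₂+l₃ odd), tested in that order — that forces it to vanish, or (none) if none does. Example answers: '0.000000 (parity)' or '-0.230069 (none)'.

-1 + 0 + 2 = 1 ≠ 0: azimuthal integral kills it; I = 0

0.000000 (m_sum)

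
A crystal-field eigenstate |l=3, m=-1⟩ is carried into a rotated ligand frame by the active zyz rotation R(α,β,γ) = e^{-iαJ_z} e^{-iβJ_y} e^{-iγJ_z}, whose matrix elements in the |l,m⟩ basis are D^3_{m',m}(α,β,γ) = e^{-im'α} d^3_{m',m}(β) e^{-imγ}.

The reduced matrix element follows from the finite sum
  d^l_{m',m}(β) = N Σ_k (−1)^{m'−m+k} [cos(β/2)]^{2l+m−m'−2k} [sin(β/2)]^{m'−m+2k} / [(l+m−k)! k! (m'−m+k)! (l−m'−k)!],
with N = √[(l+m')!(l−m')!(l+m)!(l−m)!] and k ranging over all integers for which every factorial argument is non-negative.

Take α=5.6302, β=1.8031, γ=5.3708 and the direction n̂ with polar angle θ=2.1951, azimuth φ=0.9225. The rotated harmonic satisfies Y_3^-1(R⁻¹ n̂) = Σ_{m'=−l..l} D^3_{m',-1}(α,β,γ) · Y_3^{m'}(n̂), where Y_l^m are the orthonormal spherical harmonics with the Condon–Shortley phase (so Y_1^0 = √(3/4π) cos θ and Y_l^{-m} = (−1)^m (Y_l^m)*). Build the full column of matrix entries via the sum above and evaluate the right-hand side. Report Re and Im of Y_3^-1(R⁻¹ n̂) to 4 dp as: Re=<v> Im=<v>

Re=0.0866 Im=0.2799

Need the full column D^3_{m',-1} for m'=−3..3 at α=5.6302, β=1.8031, γ=5.3708.
cos(β/2)=0.620395, sin(β/2)=0.784289
d^3_{-3,-1}: single k=2 term ⇒ +0.352916;  D = -0.340107-0.094219i
d^3_{-2,-1}: k∈[1..2] ⇒ +0.227939 -0.728558 = -0.500619;  D = +0.301995+0.399273i
d^3_{-1,-1}: k∈[0..2] ⇒ +0.057018 -0.728981 +0.873763 = +0.201800;  D = +0.001095-0.201797i
d^3_{0,-1}: k∈[0..2] ⇒ -0.249694 +1.197143 -0.637736 = +0.309713;  D = +0.189501-0.244972i
d^3_{1,-1}: k∈[0..2] ⇒ +0.546736 -1.165017 +0.232733 = -0.385548;  D = -0.372649+0.098893i
d^3_{2,-1}: k∈[0..1] ⇒ -0.728558 +0.582171 = -0.146387;  D = -0.135195-0.056140i
d^3_{3,-1}: single k=0 term ⇒ +0.564011;  D = +0.282312+0.488271i
Y_3^{m'}(θ=2.1951,φ=0.9225) and Σ D·Y over m':
  (-0.3401-0.0942i)·(-0.2074-0.0814i)  (+0.3020+0.3993i)·(+0.1065+0.3786i)  (+0.0011-0.2018i)·(+0.1122-0.1481i)  (+0.1895-0.2450i)·(+0.2817+0.0000i)  (-0.3726+0.0989i)·(-0.1122-0.1481i)  (-0.1352-0.0561i)·(+0.1065-0.3786i)  (+0.2823+0.4883i)·(+0.2074-0.0814i)
Y_3^-1(R⁻¹ n̂) = +0.086635+0.279861i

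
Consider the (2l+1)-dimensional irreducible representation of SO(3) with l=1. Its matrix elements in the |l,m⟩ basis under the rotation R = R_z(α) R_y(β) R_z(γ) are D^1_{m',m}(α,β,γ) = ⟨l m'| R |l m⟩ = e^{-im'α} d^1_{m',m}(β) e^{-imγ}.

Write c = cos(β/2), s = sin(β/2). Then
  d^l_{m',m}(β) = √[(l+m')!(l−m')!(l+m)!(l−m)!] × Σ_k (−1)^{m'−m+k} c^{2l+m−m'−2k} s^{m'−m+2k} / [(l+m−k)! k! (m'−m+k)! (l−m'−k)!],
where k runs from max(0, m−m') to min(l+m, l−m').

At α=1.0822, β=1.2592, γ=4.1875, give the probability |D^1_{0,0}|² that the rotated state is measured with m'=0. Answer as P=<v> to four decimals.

P=0.0940

First d^1_{0,0}(β=1.2592), then the phase factors e^{-i(0)α} and e^{-i(0)γ}:
With c≡cos(β/2)=0.808263 and s≡sin(β/2)=0.588821, N=[1·1·1·1]^{1/2}=1.000000
Admissible k: 0..1 (factorial args all ≥0)
  k=0: (−1)^0·1.0000/(1)·0.8083^2·0.5888^0 = +0.653289
  k=1: (−1)^1·1.0000/(1)·0.8083^0·0.5888^2 = -0.346711
d^1_{0,0}(1.2592) = +0.653289 -0.346711 = +0.306578
|D^1_{0,0}|² = |d^1_{0,0}(β)|² = (+0.306578)² = 0.093990 (the z-rotation phases have unit modulus)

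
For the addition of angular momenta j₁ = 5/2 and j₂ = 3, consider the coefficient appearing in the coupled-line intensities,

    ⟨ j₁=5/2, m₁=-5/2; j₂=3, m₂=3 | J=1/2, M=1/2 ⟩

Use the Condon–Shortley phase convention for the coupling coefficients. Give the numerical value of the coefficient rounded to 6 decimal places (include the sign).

√[2·5!0!1!/7! · 0!5!6!0!1!0!] = √(28800/7)
  +(−1)^5/∏(5,0,0,1,0,0)! = -1/120  (running -1/120)
⟨..|..⟩ = √(28800/7)·(-1/120) = -0.534522

-0.534522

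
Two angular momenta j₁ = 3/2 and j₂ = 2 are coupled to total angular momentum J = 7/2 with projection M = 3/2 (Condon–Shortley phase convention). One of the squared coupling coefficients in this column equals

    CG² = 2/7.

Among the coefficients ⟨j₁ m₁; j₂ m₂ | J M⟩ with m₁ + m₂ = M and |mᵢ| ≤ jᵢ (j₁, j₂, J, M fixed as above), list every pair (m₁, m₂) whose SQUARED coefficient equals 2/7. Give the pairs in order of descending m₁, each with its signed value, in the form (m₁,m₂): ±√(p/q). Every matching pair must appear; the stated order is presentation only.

(3/2,0): +√(2/7)

Admissible pairs with m₁+m₂ = M = 3/2: (-1/2,2), (1/2,1), (3/2,0)
  (m₁,m₂)=(3/2,0): CG² = 2/7, CG = +√(2/7)   ← matches the target
  (m₁,m₂)=(1/2,1): CG² = 4/7, CG = +√(4/7)
  (m₁,m₂)=(-1/2,2): CG² = 1/7, CG = +√(1/7)
Pairs with CG² = 2/7: (3/2,0): +√(2/7)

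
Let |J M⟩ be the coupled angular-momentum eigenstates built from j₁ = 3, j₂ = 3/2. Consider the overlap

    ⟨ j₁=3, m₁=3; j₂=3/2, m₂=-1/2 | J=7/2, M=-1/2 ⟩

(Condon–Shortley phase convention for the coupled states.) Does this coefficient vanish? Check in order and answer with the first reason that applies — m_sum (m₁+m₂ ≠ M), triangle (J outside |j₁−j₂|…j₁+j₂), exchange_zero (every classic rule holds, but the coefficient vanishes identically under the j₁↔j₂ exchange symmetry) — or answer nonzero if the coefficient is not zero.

m_sum

m-sum: m₁+m₂ = 3+(-1/2) = 5/2, M = -1/2  ✗ ⇒ coefficient is 0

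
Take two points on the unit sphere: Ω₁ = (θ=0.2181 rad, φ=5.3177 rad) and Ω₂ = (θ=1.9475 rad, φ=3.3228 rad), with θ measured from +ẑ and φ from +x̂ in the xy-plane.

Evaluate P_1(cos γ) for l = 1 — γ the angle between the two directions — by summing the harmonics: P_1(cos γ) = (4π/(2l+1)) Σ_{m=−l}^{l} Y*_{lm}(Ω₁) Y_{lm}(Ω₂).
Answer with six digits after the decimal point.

-0.441939

Expand P_1 via completeness: Σ_{m} conj(Y_{1,m}) at Ω₁ times Y_{1,m} at Ω₂ —
  [-1]  conj(Y_{1,-1})(Ω₁) = 0.04254 - 0.06147j ; Y_{1,-1}(Ω₂) = -0.31601 + 0.05790j ; Δ = -0.00988 + 0.02189j
  [+0]  conj(Y_{1,0})(Ω₁) = 0.47703 + 0.00000j ; Y_{1,0}(Ω₂) = -0.17974 + 0.00000j ; Δ = -0.08574 + 0.00000j
  [+1]  conj(Y_{1,1})(Ω₁) = -0.04254 - 0.06147j ; Y_{1,1}(Ω₂) = 0.31601 + 0.05790j ; Δ = -0.00988 - 0.02189j
Accumulated sum -0.10551 + 0.00000j; after 4π/(2l+1) scaling, -0.44194 + 0.00000j ⇒ P_1 = -0.441939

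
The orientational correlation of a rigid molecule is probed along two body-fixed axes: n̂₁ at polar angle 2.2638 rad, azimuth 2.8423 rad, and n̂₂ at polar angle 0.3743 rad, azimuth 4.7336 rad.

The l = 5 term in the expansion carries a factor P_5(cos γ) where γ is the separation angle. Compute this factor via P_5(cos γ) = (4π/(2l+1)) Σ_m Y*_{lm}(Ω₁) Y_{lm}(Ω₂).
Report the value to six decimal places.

Expand P_5 via completeness: Σ_{m} conj(Y_{5,m}) at Ω₁ times Y_{5,m} at Ω₂ —
  term(m=-5) = -0.00038 + 0.00001j   from Y*(Ω₁)=-0.00929 + 0.12474j, Y(Ω₂)=0.00032 + 0.00302j
  term(m=-4) = -0.00228 + 0.00769j   from Y*(Ω₁)=-0.11989 + 0.30581j, Y(Ω₂)=0.02432 - 0.00207j
  term(m=-3) = 0.03968 + 0.02769j   from Y*(Ω₁)=-0.26245 + 0.32929j, Y(Ω₂)=-0.00731 - 0.11469j
  term(m=-2) = 0.03886 - 0.02899j   from Y*(Ω₁)=-0.11879 + 0.08102j, Y(Ω₂)=-0.33687 + 0.01430j
  term(m=-1) = 0.05120 + 0.15423j   from Y*(Ω₁)=0.28627 - 0.08833j, Y(Ω₂)=0.01150 + 0.54232j
  term(m=+0) = 0.04101 + 0.00000j   from Y*(Ω₁)=0.22976 + 0.00000j, Y(Ω₂)=0.17850 + 0.00000j
  term(m=+1) = 0.05120 - 0.15423j   from Y*(Ω₁)=-0.28627 - 0.08833j, Y(Ω₂)=-0.01150 + 0.54232j
  term(m=+2) = 0.03886 + 0.02899j   from Y*(Ω₁)=-0.11879 - 0.08102j, Y(Ω₂)=-0.33687 - 0.01430j
  term(m=+3) = 0.03968 - 0.02769j   from Y*(Ω₁)=0.26245 + 0.32929j, Y(Ω₂)=0.00731 - 0.11469j
  term(m=+4) = -0.00228 - 0.00769j   from Y*(Ω₁)=-0.11989 - 0.30581j, Y(Ω₂)=0.02432 + 0.00207j
  term(m=+5) = -0.00038 - 0.00001j   from Y*(Ω₁)=0.00929 + 0.12474j, Y(Ω₂)=-0.00032 + 0.00302j
Accumulated sum 0.29517 - 0.00000j; after 4π/(2l+1) scaling, 0.33720 - 0.00000j ⇒ P_5 = 0.337202

0.337202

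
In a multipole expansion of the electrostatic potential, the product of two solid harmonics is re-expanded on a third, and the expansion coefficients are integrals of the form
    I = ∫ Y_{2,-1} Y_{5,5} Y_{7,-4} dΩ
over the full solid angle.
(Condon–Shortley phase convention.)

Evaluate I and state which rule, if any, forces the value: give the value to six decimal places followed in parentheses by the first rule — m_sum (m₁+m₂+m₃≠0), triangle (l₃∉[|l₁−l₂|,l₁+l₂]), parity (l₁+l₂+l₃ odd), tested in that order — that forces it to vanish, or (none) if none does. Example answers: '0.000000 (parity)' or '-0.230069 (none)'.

0.037585 (none)

Checks pass: Σm=0; 14 even; l₃=7∈[3,7].
(2·2+1)(2·5+1)(2·7+1) = 825
Δ: 0! 4! 10! / 15! → 1/15015
sum: t=0:+1/57600 = 1/57600
3j²(2 5 7; 0 0 0) = Δ·Π!·Σ² = 21/715  (sign -1)
sum: t=0:+1/21772800 = 1/21772800
3j²(2 5 7; -1 5 -4) = Δ·Π!·Σ² = 1/1365  (sign -1)
combine: 4πI² = 825·21/715·1/1365 = 3/169
take √, sign +1: I = 0.03758481
No selection rule forces the value: the integral is nonzero (none).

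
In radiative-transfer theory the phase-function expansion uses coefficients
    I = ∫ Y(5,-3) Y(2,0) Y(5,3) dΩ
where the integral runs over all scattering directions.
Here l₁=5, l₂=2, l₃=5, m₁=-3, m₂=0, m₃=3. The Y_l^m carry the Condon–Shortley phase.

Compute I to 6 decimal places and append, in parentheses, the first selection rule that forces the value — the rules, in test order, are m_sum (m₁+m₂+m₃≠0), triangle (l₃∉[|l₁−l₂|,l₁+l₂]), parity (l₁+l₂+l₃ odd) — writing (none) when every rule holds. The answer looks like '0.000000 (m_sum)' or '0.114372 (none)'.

-0.016174 (none)

Rules hold: Σm=0, L=12 even, 3≤5≤7.
N = 11·5·11 = 605
Δ = 2!·8!·2!/13! = 1/38610
Racah Σ t=0..2: t=0:+1/2880 t=1:−1/576 t=2:+1/2880 = -1/960
⇒ 3j(5 2 5; 0 0 0)² = 10/429, sgn +1
Racah Σ t=0..2: t=0:+1/161280 t=1:−1/5040 t=2:+1/5760 = -1/53760
⇒ 3j(5 2 5; -3 0 3)² = 1/4290, sgn -1
4πI² = N·(3j₀)²·(3jₘ)² = 5/1521
I = -1·√(0.00328731/4π) = -0.01617393
No selection rule forces the value: the integral is nonzero (none).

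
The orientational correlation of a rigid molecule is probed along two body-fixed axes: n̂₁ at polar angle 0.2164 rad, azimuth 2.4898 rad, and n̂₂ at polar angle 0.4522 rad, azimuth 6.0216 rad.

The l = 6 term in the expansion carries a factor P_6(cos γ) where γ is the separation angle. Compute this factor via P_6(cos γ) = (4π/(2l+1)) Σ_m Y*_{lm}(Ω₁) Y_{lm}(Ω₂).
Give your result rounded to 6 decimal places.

Term-by-term m-sum for l=6 (normalisation 4π/13 = 0.966644):
  [-6]  conj(Y_{6,-6})(Ω₁) = -0.00003 + 0.00003j ; Y_{6,-6}(Ω₂) = 0.00000 + 0.00336j ; Δ = -0.00000 - 0.00000j
  [-5]  conj(Y_{6,-5})(Ω₁) = 0.00074 - 0.00009j ; Y_{6,-5}(Ω₂) = 0.00623 + 0.02315j ; Δ = 0.00001 + 0.00002j
  [-4]  conj(Y_{6,-4})(Ω₁) = -0.00619 - 0.00367j ; Y_{6,-4}(Ω₂) = 0.05145 + 0.08893j ; Δ = 0.00001 - 0.00074j
  [-3]  conj(Y_{6,-3})(Ω₁) = 0.01770 + 0.04374j ; Y_{6,-3}(Ω₂) = 0.20404 + 0.20378j ; Δ = -0.00530 + 0.01253j
  [-2]  conj(Y_{6,-2})(Ω₁) = 0.05494 - 0.20069j ; Y_{6,-2}(Ω₂) = 0.43300 + 0.24975j ; Δ = 0.07391 - 0.07318j
  [-1]  conj(Y_{6,-1})(Ω₁) = -0.44029 + 0.33596j ; Y_{6,-1}(Ω₂) = 0.36439 + 0.09755j ; Δ = -0.19321 + 0.07947j
  [+0]  conj(Y_{6,0})(Ω₁) = 0.57438 + 0.00000j ; Y_{6,0}(Ω₂) = -0.24817 + 0.00000j ; Δ = -0.14254 + 0.00000j
  [+1]  conj(Y_{6,1})(Ω₁) = 0.44029 + 0.33596j ; Y_{6,1}(Ω₂) = -0.36439 + 0.09755j ; Δ = -0.19321 - 0.07947j
  [+2]  conj(Y_{6,2})(Ω₁) = 0.05494 + 0.20069j ; Y_{6,2}(Ω₂) = 0.43300 - 0.24975j ; Δ = 0.07391 + 0.07318j
  [+3]  conj(Y_{6,3})(Ω₁) = -0.01770 + 0.04374j ; Y_{6,3}(Ω₂) = -0.20404 + 0.20378j ; Δ = -0.00530 - 0.01253j
  [+4]  conj(Y_{6,4})(Ω₁) = -0.00619 + 0.00367j ; Y_{6,4}(Ω₂) = 0.05145 - 0.08893j ; Δ = 0.00001 + 0.00074j
  [+5]  conj(Y_{6,5})(Ω₁) = -0.00074 - 0.00009j ; Y_{6,5}(Ω₂) = -0.00623 + 0.02315j ; Δ = 0.00001 - 0.00002j
  [+6]  conj(Y_{6,6})(Ω₁) = -0.00003 - 0.00003j ; Y_{6,6}(Ω₂) = 0.00000 - 0.00336j ; Δ = -0.00000 + 0.00000j
Accumulated sum -0.39172 - 0.00000j; after 4π/(2l+1) scaling, -0.37866 - 0.00000j ⇒ P_6 = -0.378655

-0.378655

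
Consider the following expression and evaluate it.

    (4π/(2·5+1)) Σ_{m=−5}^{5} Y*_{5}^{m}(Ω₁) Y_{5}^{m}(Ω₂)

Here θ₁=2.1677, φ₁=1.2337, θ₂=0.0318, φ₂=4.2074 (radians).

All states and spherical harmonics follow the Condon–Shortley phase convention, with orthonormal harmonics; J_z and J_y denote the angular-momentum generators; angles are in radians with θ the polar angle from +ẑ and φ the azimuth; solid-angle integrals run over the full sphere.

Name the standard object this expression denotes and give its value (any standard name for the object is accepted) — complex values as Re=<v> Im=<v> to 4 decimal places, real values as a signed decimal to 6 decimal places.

Legendre polynomial (addition theorem), +0.122147

This sum is the spherical-harmonic addition theorem: it equals the Legendre polynomial P_l(cos γ) of the angle γ between the two directions.
Term-by-term m-sum for l=5 (normalisation 4π/11 = 1.142397):
  [-5]  conj(Y_{5,-5})(Ω₁) = 0.17845 - 0.02056j ; Y_{5,-5}(Ω₂) = -0.00000 - 0.00000j ; Δ = -0.00000 - 0.00000j
  [-4]  conj(Y_{5,-4})(Ω₁) = -0.08515 + 0.37653j ; Y_{5,-4}(Ω₂) = -0.00000 + 0.00000j ; Δ = -0.00000 - 0.00000j
  [-3]  conj(Y_{5,-3})(Ω₁) = -0.30579 - 0.19151j ; Y_{5,-3}(Ω₂) = 0.00009 - 0.00000j ; Δ = -0.00003 - 0.00002j
  [-2]  conj(Y_{5,-2})(Ω₁) = -0.02657 + 0.02123j ; Y_{5,-2}(Ω₂) = -0.00182 - 0.00290j ; Δ = 0.00011 + 0.00004j
  [-1]  conj(Y_{5,-1})(Ω₁) = -0.11626 - 0.33173j ; Y_{5,-1}(Ω₂) = -0.03927 + 0.07105j ; Δ = 0.02813 + 0.00477j
  [+0]  conj(Y_{5,0})(Ω₁) = 0.05438 + 0.00000j ; Y_{5,0}(Ω₂) = 0.92852 + 0.00000j ; Δ = 0.05049 + 0.00000j
  [+1]  conj(Y_{5,1})(Ω₁) = 0.11626 - 0.33173j ; Y_{5,1}(Ω₂) = 0.03927 + 0.07105j ; Δ = 0.02813 - 0.00477j
  [+2]  conj(Y_{5,2})(Ω₁) = -0.02657 - 0.02123j ; Y_{5,2}(Ω₂) = -0.00182 + 0.00290j ; Δ = 0.00011 - 0.00004j
  [+3]  conj(Y_{5,3})(Ω₁) = 0.30579 - 0.19151j ; Y_{5,3}(Ω₂) = -0.00009 - 0.00000j ; Δ = -0.00003 + 0.00002j
  [+4]  conj(Y_{5,4})(Ω₁) = -0.08515 - 0.37653j ; Y_{5,4}(Ω₂) = -0.00000 - 0.00000j ; Δ = -0.00000 + 0.00000j
  [+5]  conj(Y_{5,5})(Ω₁) = -0.17845 - 0.02056j ; Y_{5,5}(Ω₂) = 0.00000 - 0.00000j ; Δ = -0.00000 + 0.00000j
Accumulated sum 0.10692 + 0.00000j; after 4π/(2l+1) scaling, 0.12215 + 0.00000j ⇒ P_5 = 0.122147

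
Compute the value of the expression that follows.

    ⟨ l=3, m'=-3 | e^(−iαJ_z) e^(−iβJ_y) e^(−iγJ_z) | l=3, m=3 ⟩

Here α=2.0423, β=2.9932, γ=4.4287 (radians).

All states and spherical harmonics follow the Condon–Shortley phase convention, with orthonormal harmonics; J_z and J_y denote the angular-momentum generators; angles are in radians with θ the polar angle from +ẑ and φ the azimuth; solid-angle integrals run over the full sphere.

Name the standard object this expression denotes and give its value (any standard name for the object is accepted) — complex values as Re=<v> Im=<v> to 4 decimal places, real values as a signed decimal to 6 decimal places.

Wigner D-matrix element, Re=0.6297 Im=-0.7556

This is a Wigner D-matrix element — the rotation-matrix element ⟨l m'| R(α,β,γ) |l m⟩ in the angular-momentum basis.
Split into d^3_{-3,3}(β=2.9932) × two z-phases.
With c≡cos(β/2)=0.074128 and s≡sin(β/2)=0.997249, N=[1·720·720·1]^{1/2}=720.000000
The bounds max(0,m−m')=6 and min(l+m,l−m')=6 give 1 term
  k=6: (−1)^0·720.0000/(720)·0.0741^0·0.9972^6 = +0.983605
d^3_{-3,3}(2.9932) = +0.983605
Attach z-rotation phases: D = e^{-i(-3)(2.0423)}·(+0.983605)·e^{-i(3)(4.4287)} = +0.629722-0.755599i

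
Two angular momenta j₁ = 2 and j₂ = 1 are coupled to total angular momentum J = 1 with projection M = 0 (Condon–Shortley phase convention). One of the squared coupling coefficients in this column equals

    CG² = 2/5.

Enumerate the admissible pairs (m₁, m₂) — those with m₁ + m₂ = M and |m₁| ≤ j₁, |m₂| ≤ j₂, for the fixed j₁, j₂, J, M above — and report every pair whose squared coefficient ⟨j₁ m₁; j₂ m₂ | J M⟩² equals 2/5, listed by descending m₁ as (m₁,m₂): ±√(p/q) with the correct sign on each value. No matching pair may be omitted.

Admissible pairs with m₁+m₂ = M = 0: (-1,1), (0,0), (1,-1)
  (m₁,m₂)=(1,-1): CG² = 3/10, CG = +√(3/10)
  (m₁,m₂)=(0,0): CG² = 2/5, CG = −√(2/5)   ← matches the target
  (m₁,m₂)=(-1,1): CG² = 3/10, CG = +√(3/10)
Pairs with CG² = 2/5: (0,0): −√(2/5)

(0,0): −√(2/5)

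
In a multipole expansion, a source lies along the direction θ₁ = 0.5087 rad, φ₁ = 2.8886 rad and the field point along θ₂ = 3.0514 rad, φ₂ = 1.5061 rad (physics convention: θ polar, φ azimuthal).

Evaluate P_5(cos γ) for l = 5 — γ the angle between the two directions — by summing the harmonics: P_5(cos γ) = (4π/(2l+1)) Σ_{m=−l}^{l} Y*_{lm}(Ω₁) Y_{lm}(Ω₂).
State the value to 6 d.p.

Term-by-term m-sum for l=5 (normalisation 4π/11 = 1.142397):
  m=-5: Y*=-0.00383 + 0.01213j  Y=0.00000 - 0.00000j  product 0.00000 + 0.00000j
  m=-4: Y*=0.03824 - 0.06116j  Y=-0.00009 - 0.00002j  product -0.00001 + 0.00000j
  m=-3: Y*=-0.17008 + 0.16132j  Y=-0.00039 + 0.00197j  product -0.00025 - 0.00040j
  m=-2: Y*=0.39568 - 0.21925j  Y=0.02683 + 0.00349j  product 0.01138 - 0.00450j
  m=-1: Y*=-0.38357 + 0.09916j  Y=0.01450 - 0.22380j  product 0.01663 + 0.08728j
  m=+0: Y*=-0.17761 + 0.00000j  Y=-0.87937 + 0.00000j  product 0.15618 + 0.00000j
  m=+1: Y*=0.38357 + 0.09916j  Y=-0.01450 - 0.22380j  product 0.01663 - 0.08728j
  m=+2: Y*=0.39568 + 0.21925j  Y=0.02683 - 0.00349j  product 0.01138 + 0.00450j
  m=+3: Y*=0.17008 + 0.16132j  Y=0.00039 + 0.00197j  product -0.00025 + 0.00040j
  m=+4: Y*=0.03824 + 0.06116j  Y=-0.00009 + 0.00002j  product -0.00001 - 0.00000j
  m=+5: Y*=0.00383 + 0.01213j  Y=-0.00000 - 0.00000j  product 0.00000 - 0.00000j
Total Σ_m = 0.21169 + 0.00000j. Multiply by 1.142397: 0.24184 + 0.00000j. P_5(cos γ) = 0.241839

0.241839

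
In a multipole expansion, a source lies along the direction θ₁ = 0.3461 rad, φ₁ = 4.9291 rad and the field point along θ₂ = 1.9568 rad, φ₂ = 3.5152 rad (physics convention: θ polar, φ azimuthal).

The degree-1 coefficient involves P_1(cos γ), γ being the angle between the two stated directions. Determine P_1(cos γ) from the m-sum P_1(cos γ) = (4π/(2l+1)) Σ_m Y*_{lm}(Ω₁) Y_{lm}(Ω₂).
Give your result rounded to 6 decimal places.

Summing Y*_{l m}(θ₁,φ₁)·Y_{l m}(θ₂,φ₂) over m ∈ [−1, 1]; prefactor 4π/(2·1+1) = 4.188790:
  m=-1: Y*=+0.025201-0.114461i  Y=-0.297993+0.116819i  product +0.005862+0.037053i
  m=+0: Y*=+0.459630-0.000000i  Y=-0.183954+0.000000i  product -0.084551+0.000000i
  m=+1: Y*=-0.025201-0.114461i  Y=+0.297993+0.116819i  product +0.005862-0.037053i
Total Σ_m = -0.072827+0.000000i. Multiply by 4.188790: -0.305058+0.000000i. P_1(cos γ) = -0.305058

-0.305058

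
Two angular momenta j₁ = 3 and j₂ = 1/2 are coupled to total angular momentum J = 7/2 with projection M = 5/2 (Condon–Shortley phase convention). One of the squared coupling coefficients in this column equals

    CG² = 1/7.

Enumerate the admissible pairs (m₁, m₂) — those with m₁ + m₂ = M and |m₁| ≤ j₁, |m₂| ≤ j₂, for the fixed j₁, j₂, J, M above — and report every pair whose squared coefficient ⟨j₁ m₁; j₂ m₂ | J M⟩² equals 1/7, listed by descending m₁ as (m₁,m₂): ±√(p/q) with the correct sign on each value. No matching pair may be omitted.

(3,-1/2): +√(1/7)

Admissible pairs with m₁+m₂ = M = 5/2: (2,1/2), (3,-1/2)
  (m₁,m₂)=(3,-1/2): CG² = 1/7, CG = +√(1/7)   ← matches the target
  (m₁,m₂)=(2,1/2): CG² = 6/7, CG = +√(6/7)
Pairs with CG² = 1/7: (3,-1/2): +√(1/7)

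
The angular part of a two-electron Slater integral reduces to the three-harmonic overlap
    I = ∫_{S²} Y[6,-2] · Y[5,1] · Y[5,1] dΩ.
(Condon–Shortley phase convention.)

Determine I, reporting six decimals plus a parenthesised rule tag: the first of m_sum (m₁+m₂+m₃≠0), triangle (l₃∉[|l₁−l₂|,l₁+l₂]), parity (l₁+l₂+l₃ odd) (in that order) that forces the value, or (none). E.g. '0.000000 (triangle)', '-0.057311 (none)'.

0.125759 (none)

Checks pass: Σm=0; 16 even; l₃=5∈[1,11].
(2·6+1)(2·5+1)(2·5+1) = 1573
Δ: 6! 6! 4! / 17! → 1/28588560
sum: t=1:−1/345600 t=2:+1/13824 t=3:−1/5184 t=4:+1/13824 t=5:−1/345600 = -7/129600
3j²(6 5 5; 0 0 0) = Δ·Π!·Σ² = 80/7293  (sign +1)
sum: t=2:+1/829440 t=3:−1/25920 t=4:+1/9216 t=5:−1/25920 t=6:+1/829440 = 7/207360
3j²(6 5 5; -2 1 1) = Δ·Π!·Σ² = 28/2431  (sign +1)
combine: 4πI² = 1573·80/7293·28/2431 = 2240/11271
take √, sign +1: I = 0.12575865
No selection rule forces the value: the integral is nonzero (none).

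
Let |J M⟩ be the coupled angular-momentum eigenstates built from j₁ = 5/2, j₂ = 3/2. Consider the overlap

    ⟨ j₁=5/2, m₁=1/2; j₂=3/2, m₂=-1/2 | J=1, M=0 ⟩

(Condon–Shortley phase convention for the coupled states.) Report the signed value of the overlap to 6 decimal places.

−√(3/10) ≈ -0.547723

triangle: 3!*2!*0!/6! = 12/720
(j±m)!: 3!*2!*1!*2!*1!*1! = 24
prefactor² = (2J+1)*Δ*N² = 6/5
  k=1: −1/(1!*2!*1!*0!*1!*0!) = -1/2
Σ = -1/2  ⇒  CG² = 6/5*(-1/2)² = 3/10
CG = −√(3/10) = -0.547723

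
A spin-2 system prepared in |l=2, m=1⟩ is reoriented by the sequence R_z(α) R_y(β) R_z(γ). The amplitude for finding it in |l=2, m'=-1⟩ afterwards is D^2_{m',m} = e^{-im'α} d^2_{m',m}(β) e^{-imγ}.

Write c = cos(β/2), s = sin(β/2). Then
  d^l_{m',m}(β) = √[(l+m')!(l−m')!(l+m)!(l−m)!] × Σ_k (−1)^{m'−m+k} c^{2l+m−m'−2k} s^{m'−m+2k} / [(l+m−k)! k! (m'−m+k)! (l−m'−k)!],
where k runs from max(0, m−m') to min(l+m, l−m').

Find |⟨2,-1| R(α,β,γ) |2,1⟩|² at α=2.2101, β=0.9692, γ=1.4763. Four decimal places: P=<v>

P=0.2141

D^2_{-1,1}(2.2101,0.9692,1.4763) = e^{-i·-1·2.2101}·d^2_{-1,1}(0.9692)·e^{-i·1·1.4763}. Compute d first:
Half-angle: c=0.884861, s=0.465854. N=√(1·6·6·1)=6.000000
The bounds max(0,m−m')=2 and min(l+m,l−m')=3 give 2 terms
  k=2: (−1)^0·6.0000/(2)·0.8849^2·0.4659^2 = +0.509768
  k=3: (−1)^1·6.0000/(6)·0.8849^0·0.4659^4 = -0.047098
d^2_{-1,1}(0.9692) = +0.509768 -0.047098 = +0.462670
|D^2_{-1,1}|² = |d^2_{-1,1}(β)|² = (+0.462670)² = 0.214063 (the z-rotation phases have unit modulus)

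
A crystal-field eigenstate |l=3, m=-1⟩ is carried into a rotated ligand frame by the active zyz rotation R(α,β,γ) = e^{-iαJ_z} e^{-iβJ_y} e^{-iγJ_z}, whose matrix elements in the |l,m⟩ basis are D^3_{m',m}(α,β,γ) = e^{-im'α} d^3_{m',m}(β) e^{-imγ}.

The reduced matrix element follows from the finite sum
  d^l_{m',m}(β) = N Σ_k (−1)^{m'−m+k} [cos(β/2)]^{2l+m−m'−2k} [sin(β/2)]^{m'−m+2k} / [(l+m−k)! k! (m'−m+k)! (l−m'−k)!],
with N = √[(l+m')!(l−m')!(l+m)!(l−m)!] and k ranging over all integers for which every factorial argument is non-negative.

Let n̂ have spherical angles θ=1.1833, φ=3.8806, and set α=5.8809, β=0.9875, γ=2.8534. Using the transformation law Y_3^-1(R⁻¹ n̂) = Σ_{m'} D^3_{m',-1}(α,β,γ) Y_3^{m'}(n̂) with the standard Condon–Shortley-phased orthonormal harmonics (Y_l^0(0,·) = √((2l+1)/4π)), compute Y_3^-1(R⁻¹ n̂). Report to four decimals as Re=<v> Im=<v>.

Need the full column D^3_{m',-1} for m'=−3..3 at α=5.8809, β=0.9875, γ=2.8534.
cos(β/2)=0.880562, sin(β/2)=0.473931
d^3_{-3,-1}: single k=2 term ⇒ +0.523017;  D = -0.039579+0.521517i
d^3_{-2,-1}: k∈[1..2] ⇒ +0.793441 -0.459680 = +0.333761;  D = -0.153541+0.296347i
d^3_{-1,-1}: k∈[0..2] ⇒ +0.466186 -1.080339 +0.234711 = -0.379443;  D = +0.292528-0.241669i
d^3_{0,-1}: k∈[0..2] ⇒ -0.869171 +0.755332 -0.072934 = -0.186773;  D = +0.179070-0.053085i
d^3_{1,-1}: k∈[0..2] ⇒ +0.810255 -0.312947 +0.011332 = +0.508639;  D = -0.505332-0.057906i
d^3_{2,-1}: k∈[0..1] ⇒ -0.459680 +0.066579 = -0.393101;  D = +0.341846+0.194087i
d^3_{3,-1}: single k=0 term ⇒ +0.151505;  D = -0.091946-0.120415i
Y_3^{m'}(θ=1.1833,φ=3.8806) and Σ D·Y over m':
  (-0.0396+0.5215i)·(+0.1994+0.2644i)  (-0.1535+0.2963i)·(+0.0307-0.3296i)  (+0.2925-0.2417i)·(+0.0633-0.0577i)  (+0.1791-0.0531i)·(-0.3224+0.0000i)  (-0.5053-0.0579i)·(-0.0633-0.0577i)  (+0.3418+0.1941i)·(+0.0307+0.3296i)  (-0.0919-0.1204i)·(-0.1994+0.2644i)
Y_3^-1(R⁻¹ n̂) = -0.080633+0.289315i

Re=-0.0806 Im=0.2893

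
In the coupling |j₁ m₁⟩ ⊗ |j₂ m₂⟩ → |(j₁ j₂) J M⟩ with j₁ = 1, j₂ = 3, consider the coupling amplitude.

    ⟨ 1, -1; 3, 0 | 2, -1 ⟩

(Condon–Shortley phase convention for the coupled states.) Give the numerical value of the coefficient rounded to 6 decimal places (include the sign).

+0.377964  (= +√(1/7))

√[5·2!0!4!/7! · 0!2!3!3!1!3!] = √(144/7)
  +(−1)^2/∏(2,0,0,1,0,3)! = 1/12  (running 1/12)
⟨..|..⟩ = √(144/7)·(1/12) = +0.377964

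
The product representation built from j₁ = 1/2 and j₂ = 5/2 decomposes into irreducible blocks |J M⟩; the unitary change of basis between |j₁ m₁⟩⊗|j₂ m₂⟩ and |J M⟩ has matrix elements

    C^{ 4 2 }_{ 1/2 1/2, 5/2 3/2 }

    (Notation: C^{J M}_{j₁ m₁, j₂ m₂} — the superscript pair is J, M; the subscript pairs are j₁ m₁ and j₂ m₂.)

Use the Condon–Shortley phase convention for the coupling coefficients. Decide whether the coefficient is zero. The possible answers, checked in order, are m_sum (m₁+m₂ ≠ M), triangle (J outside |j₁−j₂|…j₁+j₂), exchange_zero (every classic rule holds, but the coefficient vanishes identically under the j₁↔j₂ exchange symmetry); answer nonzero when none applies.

m-sum: m₁+m₂ = 1/2+3/2 = 2, M = 2  ✓
triangle: need |j₁−j₂| ≤ J ≤ j₁+j₂, i.e. J ∈ [2, 3]; J = 4 is outside ✗ ⇒ coefficient is 0

triangle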